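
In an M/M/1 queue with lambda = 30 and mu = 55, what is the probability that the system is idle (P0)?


P0 = 1 - rho = 1 - 30/55 = 0.4545

0.4545


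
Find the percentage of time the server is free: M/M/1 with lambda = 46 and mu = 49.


Idle fraction = (1 - rho) * 100 = (1 - 46/49) * 100 = 6.1%

6.1%


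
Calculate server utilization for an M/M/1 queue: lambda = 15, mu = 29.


rho = lambda/mu = 15/29 = 0.5172

0.5172


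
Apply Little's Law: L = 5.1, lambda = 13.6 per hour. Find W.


W = L / lambda = 5.1 / 13.6 = 0.375 hours

0.375 hours


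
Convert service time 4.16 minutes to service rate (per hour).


mu = 60 / avg_service_time = 60 / 4.16 = 14.42 per hour

14.42 per hour


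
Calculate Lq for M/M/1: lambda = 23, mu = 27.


rho = 23/27; Lq = rho^2/(1-rho) = 4.9

4.9


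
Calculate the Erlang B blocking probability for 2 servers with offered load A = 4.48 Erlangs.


B(N,A) = (A^N/N!) / sum(A^k/k!, k=0..N) with N=2, A=4.48 = 0.6468

0.6468


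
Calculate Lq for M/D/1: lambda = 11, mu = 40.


M/D/1: Lq = rho^2 / (2*(1-rho)) where rho = 11/40; Lq = 0.05

0.05


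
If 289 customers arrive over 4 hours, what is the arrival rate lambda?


lambda = total arrivals / time = 289 / 4 = 72.25 per hour

72.25 per hour


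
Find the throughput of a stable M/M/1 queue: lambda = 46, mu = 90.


For a stable queue (lambda < mu), throughput = lambda = 46 per hour

46 per hour


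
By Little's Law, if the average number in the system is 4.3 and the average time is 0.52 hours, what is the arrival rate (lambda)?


lambda = L / W = 4.3 / 0.52 = 8.27 per hour

8.27 per hour


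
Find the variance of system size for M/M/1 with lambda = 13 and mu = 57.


rho = 13/57; Var(N) = rho/(1-rho)^2 = 0.38

0.38


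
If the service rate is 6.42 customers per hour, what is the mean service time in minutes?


Mean service time = 60/mu = 60/6.42 = 9.35 minutes

9.35 minutes


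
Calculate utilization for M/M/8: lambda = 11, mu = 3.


rho = lambda/(c*mu) = 11/(8*3) = 0.4583

0.4583


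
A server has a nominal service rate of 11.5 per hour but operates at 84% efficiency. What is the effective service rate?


Effective rate = mu * efficiency = 11.5 * 0.84 = 9.66 per hour

9.66 per hour


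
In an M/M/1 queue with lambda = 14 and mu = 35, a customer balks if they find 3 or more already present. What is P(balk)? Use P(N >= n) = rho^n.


P(N >= 3) = rho^3 = (14/35)^3 = 0.064

0.064


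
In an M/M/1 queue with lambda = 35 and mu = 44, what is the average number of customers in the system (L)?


rho = 35/44; L = rho/(1-rho) = 3.89

3.89


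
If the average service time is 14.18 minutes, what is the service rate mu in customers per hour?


mu = 60 / avg_service_time = 60 / 14.18 = 4.23 per hour

4.23 per hour


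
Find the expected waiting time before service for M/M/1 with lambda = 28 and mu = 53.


rho = 28/53; Wq = rho/(mu - lambda) = 0.0211 hours

0.0211 hours


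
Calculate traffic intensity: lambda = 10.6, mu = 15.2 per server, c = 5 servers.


rho = lambda / (c * mu) = 10.6 / (5 * 15.2) = 0.1395

0.1395


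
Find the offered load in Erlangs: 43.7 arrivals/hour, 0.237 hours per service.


Offered load a = lambda * E[S] = 43.7 * 0.237 = 10.36 Erlangs

10.36 Erlangs


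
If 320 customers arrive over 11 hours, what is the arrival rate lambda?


lambda = total arrivals / time = 320 / 11 = 29.09 per hour

29.09 per hour


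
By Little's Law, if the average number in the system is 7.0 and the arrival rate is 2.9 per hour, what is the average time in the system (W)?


W = L / lambda = 7.0 / 2.9 = 2.4138 hours

2.4138 hours


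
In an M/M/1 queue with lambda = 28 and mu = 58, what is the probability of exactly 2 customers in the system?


rho = 28/58; P(n) = (1-rho)*rho^n = (1-28/58)*(28/58)^2 = 0.1205

0.1205


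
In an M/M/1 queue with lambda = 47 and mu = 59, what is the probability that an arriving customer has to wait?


P(wait) = rho = lambda/mu = 47/59 = 0.7966

0.7966


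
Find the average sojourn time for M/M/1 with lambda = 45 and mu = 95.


W = 1/(mu - lambda) = 1/(95 - 45) = 0.02 hours

0.02 hours


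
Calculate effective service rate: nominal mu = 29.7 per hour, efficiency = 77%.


Effective rate = mu * efficiency = 29.7 * 0.77 = 22.87 per hour

22.87 per hour


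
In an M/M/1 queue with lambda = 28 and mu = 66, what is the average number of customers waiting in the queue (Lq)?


rho = 28/66; Lq = rho^2/(1-rho) = 0.31

0.31


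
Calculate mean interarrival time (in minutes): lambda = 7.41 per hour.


Mean interarrival time = 60/lambda = 60/7.41 = 8.1 minutes

8.1 minutes


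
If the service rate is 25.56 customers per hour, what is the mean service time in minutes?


Mean service time = 60/mu = 60/25.56 = 2.35 minutes

2.35 minutes


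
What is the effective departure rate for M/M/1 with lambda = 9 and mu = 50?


For a stable queue (lambda < mu), throughput = lambda = 9 per hour

9 per hour


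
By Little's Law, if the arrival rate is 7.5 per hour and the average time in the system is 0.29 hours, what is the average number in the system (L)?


L = lambda * W = 7.5 * 0.29 = 2.18

2.18


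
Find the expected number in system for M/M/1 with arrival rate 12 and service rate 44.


rho = 12/44; L = rho/(1-rho) = 0.37

0.37


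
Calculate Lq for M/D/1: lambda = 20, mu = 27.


M/D/1: Lq = rho^2 / (2*(1-rho)) where rho = 20/27; Lq = 1.06

1.06


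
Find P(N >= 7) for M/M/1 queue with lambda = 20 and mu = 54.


P(N >= 7) = rho^7 = (20/54)^7 = 0.001

0.001


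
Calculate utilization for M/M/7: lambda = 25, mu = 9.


rho = lambda/(c*mu) = 25/(7*9) = 0.3968

0.3968


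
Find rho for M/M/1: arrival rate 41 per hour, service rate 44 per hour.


rho = lambda/mu = 41/44 = 0.9318

0.9318


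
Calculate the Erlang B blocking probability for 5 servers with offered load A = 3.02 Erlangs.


B(N,A) = (A^N/N!) / sum(A^k/k!, k=0..N) with N=5, A=3.02 = 0.1118

0.1118


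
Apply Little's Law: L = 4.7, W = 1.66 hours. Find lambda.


lambda = L / W = 4.7 / 1.66 = 2.83 per hour

2.83 per hour


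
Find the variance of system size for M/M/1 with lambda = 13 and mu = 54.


rho = 13/54; Var(N) = rho/(1-rho)^2 = 0.42

0.42


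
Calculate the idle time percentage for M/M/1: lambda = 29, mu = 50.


Idle fraction = (1 - rho) * 100 = (1 - 29/50) * 100 = 42.0%

42.0%


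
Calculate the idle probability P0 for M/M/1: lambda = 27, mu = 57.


P0 = 1 - rho = 1 - 27/57 = 0.5263

0.5263


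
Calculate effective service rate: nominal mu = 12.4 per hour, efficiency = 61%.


Effective rate = mu * efficiency = 12.4 * 0.61 = 7.56 per hour

7.56 per hour


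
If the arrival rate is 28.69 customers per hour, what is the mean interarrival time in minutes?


Mean interarrival time = 60/lambda = 60/28.69 = 2.09 minutes

2.09 minutes


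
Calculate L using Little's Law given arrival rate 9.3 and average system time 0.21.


L = lambda * W = 9.3 * 0.21 = 1.95

1.95


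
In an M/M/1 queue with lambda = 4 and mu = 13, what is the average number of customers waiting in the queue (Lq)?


rho = 4/13; Lq = rho^2/(1-rho) = 0.14

0.14


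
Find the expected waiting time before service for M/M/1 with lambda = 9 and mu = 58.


rho = 9/58; Wq = rho/(mu - lambda) = 0.0032 hours

0.0032 hours


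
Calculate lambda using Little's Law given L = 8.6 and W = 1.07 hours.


lambda = L / W = 8.6 / 1.07 = 8.04 per hour

8.04 per hour


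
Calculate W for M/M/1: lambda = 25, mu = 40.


W = 1/(mu - lambda) = 1/(40 - 25) = 0.0667 hours

0.0667 hours


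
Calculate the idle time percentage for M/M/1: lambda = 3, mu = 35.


Idle fraction = (1 - rho) * 100 = (1 - 3/35) * 100 = 91.4%

91.4%


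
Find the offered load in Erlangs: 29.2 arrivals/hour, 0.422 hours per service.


Offered load a = lambda * E[S] = 29.2 * 0.422 = 12.32 Erlangs

12.32 Erlangs


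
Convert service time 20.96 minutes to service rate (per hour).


mu = 60 / avg_service_time = 60 / 20.96 = 2.86 per hour

2.86 per hour


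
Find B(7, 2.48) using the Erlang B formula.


B(N,A) = (A^N/N!) / sum(A^k/k!, k=0..N) with N=7, A=2.48 = 0.0096

0.0096


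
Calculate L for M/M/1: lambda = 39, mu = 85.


rho = 39/85; L = rho/(1-rho) = 0.85

0.85


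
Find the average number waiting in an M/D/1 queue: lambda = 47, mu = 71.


M/D/1: Lq = rho^2 / (2*(1-rho)) where rho = 47/71; Lq = 0.65

0.65


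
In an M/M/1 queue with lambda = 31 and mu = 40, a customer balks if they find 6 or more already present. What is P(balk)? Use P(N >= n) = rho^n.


P(N >= 6) = rho^6 = (31/40)^6 = 0.2167

0.2167


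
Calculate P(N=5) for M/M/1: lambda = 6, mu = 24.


rho = 6/24; P(n) = (1-rho)*rho^n = (1-6/24)*(6/24)^5 = 0.0007

0.0007


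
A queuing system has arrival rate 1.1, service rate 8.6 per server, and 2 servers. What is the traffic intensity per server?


rho = lambda / (c * mu) = 1.1 / (2 * 8.6) = 0.064

0.064


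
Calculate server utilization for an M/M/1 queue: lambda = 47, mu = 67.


rho = lambda/mu = 47/67 = 0.7015

0.7015


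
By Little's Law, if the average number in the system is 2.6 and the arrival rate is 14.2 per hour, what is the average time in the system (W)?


W = L / lambda = 2.6 / 14.2 = 0.1831 hours

0.1831 hours


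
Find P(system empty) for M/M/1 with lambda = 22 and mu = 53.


P0 = 1 - rho = 1 - 22/53 = 0.5849

0.5849


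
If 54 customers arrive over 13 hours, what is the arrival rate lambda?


lambda = total arrivals / time = 54 / 13 = 4.15 per hour

4.15 per hour


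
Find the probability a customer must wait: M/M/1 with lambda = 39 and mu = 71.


P(wait) = rho = lambda/mu = 39/71 = 0.5493

0.5493


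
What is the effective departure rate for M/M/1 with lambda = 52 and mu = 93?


For a stable queue (lambda < mu), throughput = lambda = 52 per hour

52 per hour


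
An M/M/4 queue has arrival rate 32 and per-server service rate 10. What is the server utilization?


rho = lambda/(c*mu) = 32/(4*10) = 0.8

0.8


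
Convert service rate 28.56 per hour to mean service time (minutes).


Mean service time = 60/mu = 60/28.56 = 2.1 minutes

2.1 minutes


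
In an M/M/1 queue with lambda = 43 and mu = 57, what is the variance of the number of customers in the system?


rho = 43/57; Var(N) = rho/(1-rho)^2 = 12.51

12.51


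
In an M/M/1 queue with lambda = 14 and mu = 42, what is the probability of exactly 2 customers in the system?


rho = 14/42; P(n) = (1-rho)*rho^n = (1-14/42)*(14/42)^2 = 0.0741

0.0741


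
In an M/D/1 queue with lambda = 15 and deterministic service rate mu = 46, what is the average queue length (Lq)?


M/D/1: Lq = rho^2 / (2*(1-rho)) where rho = 15/46; Lq = 0.08

0.08


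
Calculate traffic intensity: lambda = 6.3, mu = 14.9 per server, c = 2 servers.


rho = lambda / (c * mu) = 6.3 / (2 * 14.9) = 0.2114

0.2114


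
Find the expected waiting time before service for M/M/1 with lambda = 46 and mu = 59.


rho = 46/59; Wq = rho/(mu - lambda) = 0.06 hours

0.06 hours


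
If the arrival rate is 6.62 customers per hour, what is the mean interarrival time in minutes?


Mean interarrival time = 60/lambda = 60/6.62 = 9.06 minutes

9.06 minutes


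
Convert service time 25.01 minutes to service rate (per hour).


mu = 60 / avg_service_time = 60 / 25.01 = 2.4 per hour

2.4 per hour


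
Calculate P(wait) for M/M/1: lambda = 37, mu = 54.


P(wait) = rho = lambda/mu = 37/54 = 0.6852

0.6852


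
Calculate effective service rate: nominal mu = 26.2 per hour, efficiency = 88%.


Effective rate = mu * efficiency = 26.2 * 0.88 = 23.06 per hour

23.06 per hour


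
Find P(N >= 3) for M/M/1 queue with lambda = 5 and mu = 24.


P(N >= 3) = rho^3 = (5/24)^3 = 0.009

0.009


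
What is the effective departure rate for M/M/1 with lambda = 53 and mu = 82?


For a stable queue (lambda < mu), throughput = lambda = 53 per hour

53 per hour


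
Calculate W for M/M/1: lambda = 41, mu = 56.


W = 1/(mu - lambda) = 1/(56 - 41) = 0.0667 hours

0.0667 hours


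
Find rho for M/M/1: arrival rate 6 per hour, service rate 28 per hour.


rho = lambda/mu = 6/28 = 0.2143

0.2143


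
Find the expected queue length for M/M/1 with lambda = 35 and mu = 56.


rho = 35/56; Lq = rho^2/(1-rho) = 1.04

1.04


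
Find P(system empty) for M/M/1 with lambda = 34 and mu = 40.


P0 = 1 - rho = 1 - 34/40 = 0.15

0.15


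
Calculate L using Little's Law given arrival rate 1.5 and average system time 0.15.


L = lambda * W = 1.5 * 0.15 = 0.23

0.23


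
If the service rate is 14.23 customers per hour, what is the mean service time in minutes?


Mean service time = 60/mu = 60/14.23 = 4.22 minutes

4.22 minutes


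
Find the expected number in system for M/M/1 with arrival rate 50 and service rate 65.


rho = 50/65; L = rho/(1-rho) = 3.33

3.33


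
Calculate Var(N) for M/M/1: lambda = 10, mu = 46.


rho = 10/46; Var(N) = rho/(1-rho)^2 = 0.35

0.35


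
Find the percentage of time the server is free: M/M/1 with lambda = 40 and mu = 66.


Idle fraction = (1 - rho) * 100 = (1 - 40/66) * 100 = 39.4%

39.4%


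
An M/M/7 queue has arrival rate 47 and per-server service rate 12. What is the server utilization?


rho = lambda/(c*mu) = 47/(7*12) = 0.5595

0.5595


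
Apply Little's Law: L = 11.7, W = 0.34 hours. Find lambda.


lambda = L / W = 11.7 / 0.34 = 34.41 per hour

34.41 per hour


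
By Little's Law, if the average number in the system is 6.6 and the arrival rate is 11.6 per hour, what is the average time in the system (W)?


W = L / lambda = 6.6 / 11.6 = 0.569 hours

0.569 hours


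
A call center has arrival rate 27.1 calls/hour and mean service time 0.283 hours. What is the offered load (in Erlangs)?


Offered load a = lambda * E[S] = 27.1 * 0.283 = 7.67 Erlangs

7.67 Erlangs


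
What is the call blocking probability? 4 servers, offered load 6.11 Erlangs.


B(N,A) = (A^N/N!) / sum(A^k/k!, k=0..N) with N=4, A=6.11 = 0.4765

0.4765


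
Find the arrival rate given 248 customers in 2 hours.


lambda = total arrivals / time = 248 / 2 = 124.0 per hour

124.0 per hour


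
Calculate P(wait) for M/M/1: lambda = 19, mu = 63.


P(wait) = rho = lambda/mu = 19/63 = 0.3016

0.3016


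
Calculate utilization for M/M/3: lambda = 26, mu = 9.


rho = lambda/(c*mu) = 26/(3*9) = 0.963

0.963


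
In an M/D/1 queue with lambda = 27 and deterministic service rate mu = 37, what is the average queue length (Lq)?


M/D/1: Lq = rho^2 / (2*(1-rho)) where rho = 27/37; Lq = 0.99

0.99


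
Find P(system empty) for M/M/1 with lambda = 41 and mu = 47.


P0 = 1 - rho = 1 - 41/47 = 0.1277

0.1277


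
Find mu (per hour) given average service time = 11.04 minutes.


mu = 60 / avg_service_time = 60 / 11.04 = 5.43 per hour

5.43 per hour


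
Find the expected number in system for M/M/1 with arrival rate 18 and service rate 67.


rho = 18/67; L = rho/(1-rho) = 0.37

0.37


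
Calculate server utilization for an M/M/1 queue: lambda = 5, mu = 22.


rho = lambda/mu = 5/22 = 0.2273

0.2273


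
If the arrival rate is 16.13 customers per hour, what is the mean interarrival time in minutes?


Mean interarrival time = 60/lambda = 60/16.13 = 3.72 minutes

3.72 minutes


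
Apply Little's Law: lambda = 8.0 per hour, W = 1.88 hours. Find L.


L = lambda * W = 8.0 * 1.88 = 15.04

15.04


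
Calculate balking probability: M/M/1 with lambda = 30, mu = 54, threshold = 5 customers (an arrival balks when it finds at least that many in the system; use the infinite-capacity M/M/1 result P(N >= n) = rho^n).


P(N >= 5) = rho^5 = (30/54)^5 = 0.0529

0.0529


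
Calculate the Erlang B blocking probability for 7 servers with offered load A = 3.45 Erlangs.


B(N,A) = (A^N/N!) / sum(A^k/k!, k=0..N) with N=7, A=3.45 = 0.0376

0.0376


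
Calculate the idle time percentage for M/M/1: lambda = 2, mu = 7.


Idle fraction = (1 - rho) * 100 = (1 - 2/7) * 100 = 71.4%

71.4%


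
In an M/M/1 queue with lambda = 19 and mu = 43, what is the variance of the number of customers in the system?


rho = 19/43; Var(N) = rho/(1-rho)^2 = 1.42

1.42


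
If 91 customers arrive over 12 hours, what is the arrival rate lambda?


lambda = total arrivals / time = 91 / 12 = 7.58 per hour

7.58 per hour


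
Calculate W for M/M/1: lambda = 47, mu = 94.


W = 1/(mu - lambda) = 1/(94 - 47) = 0.0213 hours

0.0213 hours


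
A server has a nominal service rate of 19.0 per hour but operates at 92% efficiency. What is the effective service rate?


Effective rate = mu * efficiency = 19.0 * 0.92 = 17.48 per hour

17.48 per hour


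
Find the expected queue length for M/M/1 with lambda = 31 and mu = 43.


rho = 31/43; Lq = rho^2/(1-rho) = 1.86

1.86


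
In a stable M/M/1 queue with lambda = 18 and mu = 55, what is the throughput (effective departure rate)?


For a stable queue (lambda < mu), throughput = lambda = 18 per hour

18 per hour


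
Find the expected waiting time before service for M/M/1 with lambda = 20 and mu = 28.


rho = 20/28; Wq = rho/(mu - lambda) = 0.0893 hours

0.0893 hours


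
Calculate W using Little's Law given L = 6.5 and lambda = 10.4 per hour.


W = L / lambda = 6.5 / 10.4 = 0.625 hours

0.625 hours


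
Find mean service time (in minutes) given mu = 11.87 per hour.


Mean service time = 60/mu = 60/11.87 = 5.05 minutes

5.05 minutes


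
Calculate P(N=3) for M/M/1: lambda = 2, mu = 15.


rho = 2/15; P(n) = (1-rho)*rho^n = (1-2/15)*(2/15)^3 = 0.0021

0.0021


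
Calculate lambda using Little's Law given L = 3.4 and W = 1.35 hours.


lambda = L / W = 3.4 / 1.35 = 2.52 per hour

2.52 per hour


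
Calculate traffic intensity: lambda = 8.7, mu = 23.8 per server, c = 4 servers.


rho = lambda / (c * mu) = 8.7 / (4 * 23.8) = 0.0914

0.0914


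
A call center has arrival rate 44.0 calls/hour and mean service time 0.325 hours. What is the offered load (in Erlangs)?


Offered load a = lambda * E[S] = 44.0 * 0.325 = 14.3 Erlangs

14.3 Erlangs


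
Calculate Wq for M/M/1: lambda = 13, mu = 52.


rho = 13/52; Wq = rho/(mu - lambda) = 0.0064 hours

0.0064 hours


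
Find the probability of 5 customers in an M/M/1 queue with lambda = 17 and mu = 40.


rho = 17/40; P(n) = (1-rho)*rho^n = (1-17/40)*(17/40)^5 = 0.008

0.008


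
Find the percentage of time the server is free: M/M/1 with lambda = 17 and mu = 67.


Idle fraction = (1 - rho) * 100 = (1 - 17/67) * 100 = 74.6%

74.6%


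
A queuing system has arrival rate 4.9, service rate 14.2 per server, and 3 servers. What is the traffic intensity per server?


rho = lambda / (c * mu) = 4.9 / (3 * 14.2) = 0.115

0.115


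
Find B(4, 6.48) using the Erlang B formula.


B(N,A) = (A^N/N!) / sum(A^k/k!, k=0..N) with N=4, A=6.48 = 0.4988

0.4988


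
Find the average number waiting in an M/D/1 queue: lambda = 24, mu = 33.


M/D/1: Lq = rho^2 / (2*(1-rho)) where rho = 24/33; Lq = 0.97

0.97


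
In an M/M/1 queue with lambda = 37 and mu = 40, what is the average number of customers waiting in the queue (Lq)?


rho = 37/40; Lq = rho^2/(1-rho) = 11.41

11.41


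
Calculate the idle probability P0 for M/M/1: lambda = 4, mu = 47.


P0 = 1 - rho = 1 - 4/47 = 0.9149

0.9149


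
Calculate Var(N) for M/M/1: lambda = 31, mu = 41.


rho = 31/41; Var(N) = rho/(1-rho)^2 = 12.71

12.71


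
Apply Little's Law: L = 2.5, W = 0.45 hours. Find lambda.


lambda = L / W = 2.5 / 0.45 = 5.56 per hour

5.56 per hour


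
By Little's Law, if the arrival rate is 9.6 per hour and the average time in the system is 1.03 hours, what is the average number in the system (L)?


L = lambda * W = 9.6 * 1.03 = 9.89

9.89


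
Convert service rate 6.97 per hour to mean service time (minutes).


Mean service time = 60/mu = 60/6.97 = 8.61 minutes

8.61 minutes


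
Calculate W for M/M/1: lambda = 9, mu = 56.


W = 1/(mu - lambda) = 1/(56 - 9) = 0.0213 hours

0.0213 hours


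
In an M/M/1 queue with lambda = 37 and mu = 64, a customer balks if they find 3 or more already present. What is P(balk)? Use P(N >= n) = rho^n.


P(N >= 3) = rho^3 = (37/64)^3 = 0.1932

0.1932


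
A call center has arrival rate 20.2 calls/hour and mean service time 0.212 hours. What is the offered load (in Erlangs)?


Offered load a = lambda * E[S] = 20.2 * 0.212 = 4.28 Erlangs

4.28 Erlangs


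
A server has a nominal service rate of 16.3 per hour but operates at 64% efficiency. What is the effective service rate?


Effective rate = mu * efficiency = 16.3 * 0.64 = 10.43 per hour

10.43 per hour


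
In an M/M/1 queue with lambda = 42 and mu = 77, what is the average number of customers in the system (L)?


rho = 42/77; L = rho/(1-rho) = 1.2

1.2


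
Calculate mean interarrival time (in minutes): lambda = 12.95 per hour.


Mean interarrival time = 60/lambda = 60/12.95 = 4.63 minutes

4.63 minutes


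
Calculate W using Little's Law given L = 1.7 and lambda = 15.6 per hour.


W = L / lambda = 1.7 / 15.6 = 0.109 hours

0.109 hours


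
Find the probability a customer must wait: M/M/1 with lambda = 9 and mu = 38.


P(wait) = rho = lambda/mu = 9/38 = 0.2368

0.2368


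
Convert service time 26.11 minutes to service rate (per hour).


mu = 60 / avg_service_time = 60 / 26.11 = 2.3 per hour

2.3 per hour


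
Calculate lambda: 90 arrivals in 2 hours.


lambda = total arrivals / time = 90 / 2 = 45.0 per hour

45.0 per hour


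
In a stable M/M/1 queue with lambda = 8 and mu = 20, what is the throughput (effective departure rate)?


For a stable queue (lambda < mu), throughput = lambda = 8 per hour

8 per hour


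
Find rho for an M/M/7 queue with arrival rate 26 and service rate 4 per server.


rho = lambda/(c*mu) = 26/(7*4) = 0.9286

0.9286


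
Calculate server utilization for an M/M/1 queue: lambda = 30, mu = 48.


rho = lambda/mu = 30/48 = 0.625

0.625


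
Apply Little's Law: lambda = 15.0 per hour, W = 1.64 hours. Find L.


L = lambda * W = 15.0 * 1.64 = 24.6

24.6


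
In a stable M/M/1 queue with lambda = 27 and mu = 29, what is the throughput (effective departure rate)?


For a stable queue (lambda < mu), throughput = lambda = 27 per hour

27 per hour


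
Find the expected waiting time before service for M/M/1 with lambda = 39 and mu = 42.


rho = 39/42; Wq = rho/(mu - lambda) = 0.3095 hours

0.3095 hours


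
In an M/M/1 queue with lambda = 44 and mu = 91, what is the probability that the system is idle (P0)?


P0 = 1 - rho = 1 - 44/91 = 0.5165

0.5165


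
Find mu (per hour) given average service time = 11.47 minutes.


mu = 60 / avg_service_time = 60 / 11.47 = 5.23 per hour

5.23 per hour


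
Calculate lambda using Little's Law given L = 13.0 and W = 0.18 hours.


lambda = L / W = 13.0 / 0.18 = 72.22 per hour

72.22 per hour


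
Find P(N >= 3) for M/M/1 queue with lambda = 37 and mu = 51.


P(N >= 3) = rho^3 = (37/51)^3 = 0.3819

0.3819


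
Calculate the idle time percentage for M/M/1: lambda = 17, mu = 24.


Idle fraction = (1 - rho) * 100 = (1 - 17/24) * 100 = 29.2%

29.2%


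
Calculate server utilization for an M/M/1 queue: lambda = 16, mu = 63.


rho = lambda/mu = 16/63 = 0.254

0.254


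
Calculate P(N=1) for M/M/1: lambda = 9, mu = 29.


rho = 9/29; P(n) = (1-rho)*rho^n = (1-9/29)*(9/29)^1 = 0.214

0.214


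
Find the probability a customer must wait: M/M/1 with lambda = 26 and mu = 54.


P(wait) = rho = lambda/mu = 26/54 = 0.4815

0.4815


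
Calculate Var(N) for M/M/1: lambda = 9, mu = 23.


rho = 9/23; Var(N) = rho/(1-rho)^2 = 1.06

1.06


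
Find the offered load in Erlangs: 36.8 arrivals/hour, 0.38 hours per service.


Offered load a = lambda * E[S] = 36.8 * 0.38 = 13.98 Erlangs

13.98 Erlangs


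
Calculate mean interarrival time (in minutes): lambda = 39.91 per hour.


Mean interarrival time = 60/lambda = 60/39.91 = 1.5 minutes

1.5 minutes


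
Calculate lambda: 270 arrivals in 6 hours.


lambda = total arrivals / time = 270 / 6 = 45.0 per hour

45.0 per hour


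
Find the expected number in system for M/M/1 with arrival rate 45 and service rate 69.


rho = 45/69; L = rho/(1-rho) = 1.88

1.88


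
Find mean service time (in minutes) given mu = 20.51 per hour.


Mean service time = 60/mu = 60/20.51 = 2.93 minutes

2.93 minutes


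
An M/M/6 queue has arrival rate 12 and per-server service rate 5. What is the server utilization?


rho = lambda/(c*mu) = 12/(6*5) = 0.4

0.4


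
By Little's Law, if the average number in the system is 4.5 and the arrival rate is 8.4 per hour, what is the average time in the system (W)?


W = L / lambda = 4.5 / 8.4 = 0.5357 hours

0.5357 hours


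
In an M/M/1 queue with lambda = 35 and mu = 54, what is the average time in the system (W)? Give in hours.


W = 1/(mu - lambda) = 1/(54 - 35) = 0.0526 hours

0.0526 hours


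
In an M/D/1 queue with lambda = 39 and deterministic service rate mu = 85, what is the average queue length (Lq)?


M/D/1: Lq = rho^2 / (2*(1-rho)) where rho = 39/85; Lq = 0.19

0.19


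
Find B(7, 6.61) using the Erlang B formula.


B(N,A) = (A^N/N!) / sum(A^k/k!, k=0..N) with N=7, A=6.61 = 0.2244

0.2244


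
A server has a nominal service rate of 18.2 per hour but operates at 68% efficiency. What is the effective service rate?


Effective rate = mu * efficiency = 18.2 * 0.68 = 12.38 per hour

12.38 per hour


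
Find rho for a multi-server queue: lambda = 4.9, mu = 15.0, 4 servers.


rho = lambda / (c * mu) = 4.9 / (4 * 15.0) = 0.0817

0.0817


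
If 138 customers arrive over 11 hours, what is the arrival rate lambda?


lambda = total arrivals / time = 138 / 11 = 12.55 per hour

12.55 per hour


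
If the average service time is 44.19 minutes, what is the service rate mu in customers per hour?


mu = 60 / avg_service_time = 60 / 44.19 = 1.36 per hour

1.36 per hour


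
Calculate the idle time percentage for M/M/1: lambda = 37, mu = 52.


Idle fraction = (1 - rho) * 100 = (1 - 37/52) * 100 = 28.8%

28.8%


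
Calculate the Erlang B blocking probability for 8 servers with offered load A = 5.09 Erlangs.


B(N,A) = (A^N/N!) / sum(A^k/k!, k=0..N) with N=8, A=5.09 = 0.0743

0.0743


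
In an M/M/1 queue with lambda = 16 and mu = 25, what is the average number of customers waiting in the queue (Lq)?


rho = 16/25; Lq = rho^2/(1-rho) = 1.14

1.14


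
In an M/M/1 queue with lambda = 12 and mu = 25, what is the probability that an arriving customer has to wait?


P(wait) = rho = lambda/mu = 12/25 = 0.48

0.48


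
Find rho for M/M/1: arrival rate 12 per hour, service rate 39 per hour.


rho = lambda/mu = 12/39 = 0.3077

0.3077


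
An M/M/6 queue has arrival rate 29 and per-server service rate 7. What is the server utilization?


rho = lambda/(c*mu) = 29/(6*7) = 0.6905

0.6905


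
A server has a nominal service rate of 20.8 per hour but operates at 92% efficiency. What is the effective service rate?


Effective rate = mu * efficiency = 20.8 * 0.92 = 19.14 per hour

19.14 per hour


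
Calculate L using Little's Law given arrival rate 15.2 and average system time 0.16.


L = lambda * W = 15.2 * 0.16 = 2.43

2.43


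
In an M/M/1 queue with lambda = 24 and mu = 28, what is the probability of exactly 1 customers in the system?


rho = 24/28; P(n) = (1-rho)*rho^n = (1-24/28)*(24/28)^1 = 0.1224

0.1224


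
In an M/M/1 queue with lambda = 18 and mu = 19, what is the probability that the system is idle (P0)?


P0 = 1 - rho = 1 - 18/19 = 0.0526

0.0526


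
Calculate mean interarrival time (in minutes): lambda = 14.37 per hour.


Mean interarrival time = 60/lambda = 60/14.37 = 4.18 minutes

4.18 minutes


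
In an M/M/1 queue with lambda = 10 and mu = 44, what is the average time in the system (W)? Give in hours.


W = 1/(mu - lambda) = 1/(44 - 10) = 0.0294 hours

0.0294 hours


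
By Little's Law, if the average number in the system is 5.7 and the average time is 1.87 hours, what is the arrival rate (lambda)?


lambda = L / W = 5.7 / 1.87 = 3.05 per hour

3.05 per hour


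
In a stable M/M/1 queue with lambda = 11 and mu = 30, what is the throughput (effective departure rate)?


For a stable queue (lambda < mu), throughput = lambda = 11 per hour

11 per hour


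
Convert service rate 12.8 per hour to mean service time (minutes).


Mean service time = 60/mu = 60/12.8 = 4.69 minutes

4.69 minutes


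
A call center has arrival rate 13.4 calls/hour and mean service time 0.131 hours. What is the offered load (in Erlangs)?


Offered load a = lambda * E[S] = 13.4 * 0.131 = 1.76 Erlangs

1.76 Erlangs


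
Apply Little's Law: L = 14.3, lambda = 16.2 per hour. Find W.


W = L / lambda = 14.3 / 16.2 = 0.8827 hours

0.8827 hours


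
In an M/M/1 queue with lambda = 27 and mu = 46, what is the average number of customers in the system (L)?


rho = 27/46; L = rho/(1-rho) = 1.42

1.42


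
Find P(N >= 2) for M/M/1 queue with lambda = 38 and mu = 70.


P(N >= 2) = rho^2 = (38/70)^2 = 0.2947

0.2947


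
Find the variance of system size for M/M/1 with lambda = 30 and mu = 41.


rho = 30/41; Var(N) = rho/(1-rho)^2 = 10.17

10.17


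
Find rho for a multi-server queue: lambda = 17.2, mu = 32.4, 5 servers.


rho = lambda / (c * mu) = 17.2 / (5 * 32.4) = 0.1062

0.1062


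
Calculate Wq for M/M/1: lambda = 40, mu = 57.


rho = 40/57; Wq = rho/(mu - lambda) = 0.0413 hours

0.0413 hours


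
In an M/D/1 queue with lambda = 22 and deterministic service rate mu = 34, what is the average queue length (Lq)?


M/D/1: Lq = rho^2 / (2*(1-rho)) where rho = 22/34; Lq = 0.59

0.59


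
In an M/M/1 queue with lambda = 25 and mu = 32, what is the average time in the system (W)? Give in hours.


W = 1/(mu - lambda) = 1/(32 - 25) = 0.1429 hours

0.1429 hours


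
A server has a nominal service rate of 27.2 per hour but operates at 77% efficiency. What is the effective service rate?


Effective rate = mu * efficiency = 27.2 * 0.77 = 20.94 per hour

20.94 per hour


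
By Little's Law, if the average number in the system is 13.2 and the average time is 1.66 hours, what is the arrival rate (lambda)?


lambda = L / W = 13.2 / 1.66 = 7.95 per hour

7.95 per hour


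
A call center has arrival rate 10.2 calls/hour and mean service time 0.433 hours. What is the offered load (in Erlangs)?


Offered load a = lambda * E[S] = 10.2 * 0.433 = 4.42 Erlangs

4.42 Erlangs


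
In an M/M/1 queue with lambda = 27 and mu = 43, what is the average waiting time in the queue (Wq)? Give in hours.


rho = 27/43; Wq = rho/(mu - lambda) = 0.0392 hours

0.0392 hours


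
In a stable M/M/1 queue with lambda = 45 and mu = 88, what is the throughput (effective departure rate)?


For a stable queue (lambda < mu), throughput = lambda = 45 per hour

45 per hour


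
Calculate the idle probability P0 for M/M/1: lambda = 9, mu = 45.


P0 = 1 - rho = 1 - 9/45 = 0.8

0.8


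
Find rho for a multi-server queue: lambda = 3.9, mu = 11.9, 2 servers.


rho = lambda / (c * mu) = 3.9 / (2 * 11.9) = 0.1639

0.1639


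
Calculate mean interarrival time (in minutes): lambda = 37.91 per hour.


Mean interarrival time = 60/lambda = 60/37.91 = 1.58 minutes

1.58 minutes


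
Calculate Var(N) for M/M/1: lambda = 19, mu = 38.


rho = 19/38; Var(N) = rho/(1-rho)^2 = 2.0

2.0


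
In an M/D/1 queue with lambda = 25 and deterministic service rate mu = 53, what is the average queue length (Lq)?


M/D/1: Lq = rho^2 / (2*(1-rho)) where rho = 25/53; Lq = 0.21

0.21


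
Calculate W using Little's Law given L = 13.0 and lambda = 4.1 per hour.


W = L / lambda = 13.0 / 4.1 = 3.1707 hours

3.1707 hours


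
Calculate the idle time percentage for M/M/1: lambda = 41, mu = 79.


Idle fraction = (1 - rho) * 100 = (1 - 41/79) * 100 = 48.1%

48.1%


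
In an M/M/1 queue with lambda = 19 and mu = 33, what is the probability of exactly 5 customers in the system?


rho = 19/33; P(n) = (1-rho)*rho^n = (1-19/33)*(19/33)^5 = 0.0268

0.0268


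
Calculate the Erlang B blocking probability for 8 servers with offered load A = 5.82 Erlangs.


B(N,A) = (A^N/N!) / sum(A^k/k!, k=0..N) with N=8, A=5.82 = 0.112

0.112


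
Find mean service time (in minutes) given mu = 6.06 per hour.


Mean service time = 60/mu = 60/6.06 = 9.9 minutes

9.9 minutes


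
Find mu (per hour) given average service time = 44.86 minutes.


mu = 60 / avg_service_time = 60 / 44.86 = 1.34 per hour

1.34 per hour


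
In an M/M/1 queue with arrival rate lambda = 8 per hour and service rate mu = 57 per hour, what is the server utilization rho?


rho = lambda/mu = 8/57 = 0.1404

0.1404


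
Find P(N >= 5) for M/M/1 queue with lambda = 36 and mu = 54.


P(N >= 5) = rho^5 = (36/54)^5 = 0.1317

0.1317


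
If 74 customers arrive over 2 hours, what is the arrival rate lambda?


lambda = total arrivals / time = 74 / 2 = 37.0 per hour

37.0 per hour


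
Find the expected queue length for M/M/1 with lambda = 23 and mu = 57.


rho = 23/57; Lq = rho^2/(1-rho) = 0.27

0.27


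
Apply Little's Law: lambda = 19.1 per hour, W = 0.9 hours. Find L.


L = lambda * W = 19.1 * 0.9 = 17.19

17.19


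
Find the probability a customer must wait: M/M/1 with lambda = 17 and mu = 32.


P(wait) = rho = lambda/mu = 17/32 = 0.5313

0.5313


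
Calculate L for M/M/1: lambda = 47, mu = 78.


rho = 47/78; L = rho/(1-rho) = 1.52

1.52


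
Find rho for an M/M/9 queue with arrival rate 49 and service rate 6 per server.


rho = lambda/(c*mu) = 49/(9*6) = 0.9074

0.9074


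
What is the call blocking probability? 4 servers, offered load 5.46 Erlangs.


B(N,A) = (A^N/N!) / sum(A^k/k!, k=0..N) with N=4, A=5.46 = 0.433

0.433


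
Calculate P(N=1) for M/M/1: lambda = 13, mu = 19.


rho = 13/19; P(n) = (1-rho)*rho^n = (1-13/19)*(13/19)^1 = 0.2161

0.2161


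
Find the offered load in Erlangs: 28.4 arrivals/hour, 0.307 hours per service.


Offered load a = lambda * E[S] = 28.4 * 0.307 = 8.72 Erlangs

8.72 Erlangs


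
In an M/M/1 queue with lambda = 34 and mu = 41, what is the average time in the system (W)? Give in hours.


W = 1/(mu - lambda) = 1/(41 - 34) = 0.1429 hours

0.1429 hours


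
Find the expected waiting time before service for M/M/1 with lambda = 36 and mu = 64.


rho = 36/64; Wq = rho/(mu - lambda) = 0.0201 hours

0.0201 hours


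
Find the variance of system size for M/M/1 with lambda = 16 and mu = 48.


rho = 16/48; Var(N) = rho/(1-rho)^2 = 0.75

0.75


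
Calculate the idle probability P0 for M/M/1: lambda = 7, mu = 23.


P0 = 1 - rho = 1 - 7/23 = 0.6957

0.6957


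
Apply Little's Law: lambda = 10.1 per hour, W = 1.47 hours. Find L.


L = lambda * W = 10.1 * 1.47 = 14.85

14.85


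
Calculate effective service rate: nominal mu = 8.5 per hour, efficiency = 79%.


Effective rate = mu * efficiency = 8.5 * 0.79 = 6.72 per hour

6.72 per hour


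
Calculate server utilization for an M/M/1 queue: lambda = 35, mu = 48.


rho = lambda/mu = 35/48 = 0.7292

0.7292


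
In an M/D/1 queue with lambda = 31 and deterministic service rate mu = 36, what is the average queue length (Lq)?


M/D/1: Lq = rho^2 / (2*(1-rho)) where rho = 31/36; Lq = 2.67

2.67


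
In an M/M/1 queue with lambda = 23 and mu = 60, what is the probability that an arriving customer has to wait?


P(wait) = rho = lambda/mu = 23/60 = 0.3833

0.3833


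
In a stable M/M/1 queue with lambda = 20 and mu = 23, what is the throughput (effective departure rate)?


For a stable queue (lambda < mu), throughput = lambda = 20 per hour

20 per hour


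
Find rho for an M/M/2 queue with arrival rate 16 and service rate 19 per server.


rho = lambda/(c*mu) = 16/(2*19) = 0.4211

0.4211


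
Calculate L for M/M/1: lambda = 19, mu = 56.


rho = 19/56; L = rho/(1-rho) = 0.51

0.51


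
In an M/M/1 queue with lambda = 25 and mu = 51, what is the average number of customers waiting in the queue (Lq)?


rho = 25/51; Lq = rho^2/(1-rho) = 0.47

0.47


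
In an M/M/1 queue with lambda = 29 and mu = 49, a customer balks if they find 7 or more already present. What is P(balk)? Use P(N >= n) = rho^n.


P(N >= 7) = rho^7 = (29/49)^7 = 0.0254

0.0254


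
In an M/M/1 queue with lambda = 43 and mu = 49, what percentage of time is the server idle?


Idle fraction = (1 - rho) * 100 = (1 - 43/49) * 100 = 12.2%

12.2%


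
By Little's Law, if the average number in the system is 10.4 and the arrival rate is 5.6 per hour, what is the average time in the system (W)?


W = L / lambda = 10.4 / 5.6 = 1.8571 hours

1.8571 hours


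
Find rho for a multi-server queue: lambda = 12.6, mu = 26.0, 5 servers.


rho = lambda / (c * mu) = 12.6 / (5 * 26.0) = 0.0969

0.0969


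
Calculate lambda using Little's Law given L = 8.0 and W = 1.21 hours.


lambda = L / W = 8.0 / 1.21 = 6.61 per hour

6.61 per hour


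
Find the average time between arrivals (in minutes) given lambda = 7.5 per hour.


Mean interarrival time = 60/lambda = 60/7.5 = 8.0 minutes

8.0 minutes


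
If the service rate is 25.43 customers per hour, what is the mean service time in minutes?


Mean service time = 60/mu = 60/25.43 = 2.36 minutes

2.36 minutes


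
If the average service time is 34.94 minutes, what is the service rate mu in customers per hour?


mu = 60 / avg_service_time = 60 / 34.94 = 1.72 per hour

1.72 per hour


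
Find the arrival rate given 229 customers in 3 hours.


lambda = total arrivals / time = 229 / 3 = 76.33 per hour

76.33 per hour


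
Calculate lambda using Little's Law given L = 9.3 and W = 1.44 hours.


lambda = L / W = 9.3 / 1.44 = 6.46 per hour

6.46 per hour


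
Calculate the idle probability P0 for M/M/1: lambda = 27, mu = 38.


P0 = 1 - rho = 1 - 27/38 = 0.2895

0.2895


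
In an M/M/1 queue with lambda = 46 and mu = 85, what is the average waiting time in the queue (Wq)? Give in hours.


rho = 46/85; Wq = rho/(mu - lambda) = 0.0139 hours

0.0139 hours


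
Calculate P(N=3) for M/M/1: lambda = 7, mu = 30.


rho = 7/30; P(n) = (1-rho)*rho^n = (1-7/30)*(7/30)^3 = 0.0097

0.0097


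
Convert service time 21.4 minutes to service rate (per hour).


mu = 60 / avg_service_time = 60 / 21.4 = 2.8 per hour

2.8 per hour


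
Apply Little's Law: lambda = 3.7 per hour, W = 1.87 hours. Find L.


L = lambda * W = 3.7 * 1.87 = 6.92

6.92


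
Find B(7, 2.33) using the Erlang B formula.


B(N,A) = (A^N/N!) / sum(A^k/k!, k=0..N) with N=7, A=2.33 = 0.0072

0.0072


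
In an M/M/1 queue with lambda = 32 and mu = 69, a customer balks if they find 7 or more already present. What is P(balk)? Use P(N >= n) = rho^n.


P(N >= 7) = rho^7 = (32/69)^7 = 0.0046

0.0046


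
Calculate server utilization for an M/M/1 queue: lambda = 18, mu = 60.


rho = lambda/mu = 18/60 = 0.3

0.3


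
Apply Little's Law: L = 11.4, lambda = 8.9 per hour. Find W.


W = L / lambda = 11.4 / 8.9 = 1.2809 hours

1.2809 hours
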